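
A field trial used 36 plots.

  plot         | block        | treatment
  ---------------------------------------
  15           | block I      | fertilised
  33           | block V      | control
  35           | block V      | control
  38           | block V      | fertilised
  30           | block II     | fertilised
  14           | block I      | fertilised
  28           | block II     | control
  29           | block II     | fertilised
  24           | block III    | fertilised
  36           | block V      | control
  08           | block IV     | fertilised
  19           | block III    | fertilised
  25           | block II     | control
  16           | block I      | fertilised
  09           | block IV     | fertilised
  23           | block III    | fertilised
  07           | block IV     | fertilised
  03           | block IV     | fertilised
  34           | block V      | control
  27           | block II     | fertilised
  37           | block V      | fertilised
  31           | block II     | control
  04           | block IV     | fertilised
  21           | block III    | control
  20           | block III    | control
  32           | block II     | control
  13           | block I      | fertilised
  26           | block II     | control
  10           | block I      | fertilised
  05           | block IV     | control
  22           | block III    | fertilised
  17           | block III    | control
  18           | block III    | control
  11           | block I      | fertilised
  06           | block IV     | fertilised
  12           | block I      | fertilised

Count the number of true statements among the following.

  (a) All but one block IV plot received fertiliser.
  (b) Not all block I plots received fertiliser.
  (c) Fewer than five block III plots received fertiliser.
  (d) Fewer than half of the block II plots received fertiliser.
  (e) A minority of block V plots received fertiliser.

(a) block IV: |A| = 7, |A ∩ B| = 6; needs |A ∖ B| = 1 — true.
(b) block I: |A| = 7, |A ∩ B| = 7; needs A ⊄ B (|A ∖ B| ≥ 1) — false.
(c) block III: |A| = 8, |A ∩ B| = 4; needs |A ∩ B| < 5 — true.
(d) block II: |A| = 8, |A ∩ B| = 3; needs |A ∩ B| < |A ∖ B| — true.
(e) block V: |A| = 6, |A ∩ B| = 2; needs |A ∩ B| < |A ∖ B| — true.

4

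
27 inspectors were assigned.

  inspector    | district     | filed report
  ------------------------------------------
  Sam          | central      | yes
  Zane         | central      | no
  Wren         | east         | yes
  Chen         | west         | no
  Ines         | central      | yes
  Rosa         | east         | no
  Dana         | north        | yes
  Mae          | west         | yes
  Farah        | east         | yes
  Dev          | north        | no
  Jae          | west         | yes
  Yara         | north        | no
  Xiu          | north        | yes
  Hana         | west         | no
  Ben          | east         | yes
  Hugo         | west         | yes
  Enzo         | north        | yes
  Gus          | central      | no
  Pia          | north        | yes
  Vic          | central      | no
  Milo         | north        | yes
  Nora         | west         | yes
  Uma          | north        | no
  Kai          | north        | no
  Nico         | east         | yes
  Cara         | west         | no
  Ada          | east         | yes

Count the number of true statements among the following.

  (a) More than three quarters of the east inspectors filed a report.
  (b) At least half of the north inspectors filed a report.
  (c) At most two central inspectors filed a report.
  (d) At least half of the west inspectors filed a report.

4

(a) east: |A| = 6, |A ∩ B| = 5; needs |A ∩ B| / |A| > 3/4 — true.
(b) north: |A| = 9, |A ∩ B| = 5; needs |A ∩ B| ≥ |A ∖ B| — true.
(c) central: |A| = 5, |A ∩ B| = 2; needs |A ∩ B| ≤ 2 — true.
(d) west: |A| = 7, |A ∩ B| = 4; needs |A ∩ B| ≥ |A ∖ B| — true.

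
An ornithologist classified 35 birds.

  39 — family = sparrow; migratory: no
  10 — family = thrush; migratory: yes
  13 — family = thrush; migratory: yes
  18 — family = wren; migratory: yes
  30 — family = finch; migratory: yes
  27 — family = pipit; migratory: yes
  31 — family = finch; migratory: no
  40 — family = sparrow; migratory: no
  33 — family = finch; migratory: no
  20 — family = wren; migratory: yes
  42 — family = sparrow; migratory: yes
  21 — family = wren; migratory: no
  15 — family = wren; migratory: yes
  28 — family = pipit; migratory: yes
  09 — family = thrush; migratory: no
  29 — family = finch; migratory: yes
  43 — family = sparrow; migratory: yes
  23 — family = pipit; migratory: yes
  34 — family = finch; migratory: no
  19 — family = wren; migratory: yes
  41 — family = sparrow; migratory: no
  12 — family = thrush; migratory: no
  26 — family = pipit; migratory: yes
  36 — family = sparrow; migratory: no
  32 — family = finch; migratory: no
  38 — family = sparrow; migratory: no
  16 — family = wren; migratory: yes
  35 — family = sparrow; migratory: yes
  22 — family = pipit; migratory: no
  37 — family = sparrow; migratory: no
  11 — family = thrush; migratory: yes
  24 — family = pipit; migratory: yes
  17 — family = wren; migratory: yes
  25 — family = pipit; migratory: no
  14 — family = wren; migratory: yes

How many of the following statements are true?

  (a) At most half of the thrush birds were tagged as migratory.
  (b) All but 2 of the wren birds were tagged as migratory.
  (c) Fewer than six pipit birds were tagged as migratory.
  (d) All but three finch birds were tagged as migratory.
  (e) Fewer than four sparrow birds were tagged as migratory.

2

(a) thrush: |A| = 5, |A ∩ B| = 3; needs |A ∩ B| ≤ |A ∖ B| — false.
(b) wren: |A| = 8, |A ∩ B| = 7; needs |A ∖ B| = 2 — false.
(c) pipit: |A| = 7, |A ∩ B| = 5; needs |A ∩ B| < 6 — true.
(d) finch: |A| = 6, |A ∩ B| = 2; needs |A ∖ B| = 3 — false.
(e) sparrow: |A| = 9, |A ∩ B| = 3; needs |A ∩ B| < 4 — true.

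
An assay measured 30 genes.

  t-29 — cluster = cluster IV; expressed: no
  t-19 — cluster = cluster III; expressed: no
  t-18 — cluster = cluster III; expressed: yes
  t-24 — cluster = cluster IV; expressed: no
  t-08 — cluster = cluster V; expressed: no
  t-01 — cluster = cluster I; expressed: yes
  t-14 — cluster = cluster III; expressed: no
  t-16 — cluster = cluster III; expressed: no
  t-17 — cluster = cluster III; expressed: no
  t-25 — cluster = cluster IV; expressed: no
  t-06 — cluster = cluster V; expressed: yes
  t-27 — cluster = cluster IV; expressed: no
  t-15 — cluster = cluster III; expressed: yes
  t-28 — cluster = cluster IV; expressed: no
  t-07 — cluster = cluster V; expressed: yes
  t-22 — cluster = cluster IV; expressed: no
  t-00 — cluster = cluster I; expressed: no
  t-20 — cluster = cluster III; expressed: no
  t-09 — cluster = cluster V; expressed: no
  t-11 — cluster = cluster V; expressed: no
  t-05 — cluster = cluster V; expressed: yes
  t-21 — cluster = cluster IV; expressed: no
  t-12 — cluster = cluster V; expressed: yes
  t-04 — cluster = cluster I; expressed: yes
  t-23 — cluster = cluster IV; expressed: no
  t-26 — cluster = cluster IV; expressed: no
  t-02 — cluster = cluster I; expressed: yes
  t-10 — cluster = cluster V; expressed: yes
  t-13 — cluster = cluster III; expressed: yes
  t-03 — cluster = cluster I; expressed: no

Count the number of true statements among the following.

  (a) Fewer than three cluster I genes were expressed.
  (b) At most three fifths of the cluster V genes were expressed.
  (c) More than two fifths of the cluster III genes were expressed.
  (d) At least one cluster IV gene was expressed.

(a) cluster I: |A| = 5, |A ∩ B| = 3; needs |A ∩ B| < 3 — false.
(b) cluster V: |A| = 8, |A ∩ B| = 5; needs |A ∩ B| / |A| ≤ 3/5 — false.
(c) cluster III: |A| = 8, |A ∩ B| = 3; needs |A ∩ B| / |A| > 2/5 — false.
(d) cluster IV: |A| = 9, |A ∩ B| = 0; needs A ∩ B ≠ ∅ (|A ∩ B| ≥ 1) — false.

0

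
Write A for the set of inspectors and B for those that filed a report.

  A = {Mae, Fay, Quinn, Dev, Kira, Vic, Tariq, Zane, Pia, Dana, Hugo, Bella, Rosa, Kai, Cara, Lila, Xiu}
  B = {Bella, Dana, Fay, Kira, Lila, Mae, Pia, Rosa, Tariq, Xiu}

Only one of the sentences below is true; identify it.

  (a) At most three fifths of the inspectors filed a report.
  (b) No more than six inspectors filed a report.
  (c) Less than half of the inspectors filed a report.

(a)

|A| = 17, |A ∩ B| = 10, |A ∖ B| = 7.
(a) requires |A ∩ B| / |A| ≤ 3/5: true.
(b) requires |A ∩ B| ≤ 6: false.
(c) requires |A ∩ B| < |A ∖ B|: false.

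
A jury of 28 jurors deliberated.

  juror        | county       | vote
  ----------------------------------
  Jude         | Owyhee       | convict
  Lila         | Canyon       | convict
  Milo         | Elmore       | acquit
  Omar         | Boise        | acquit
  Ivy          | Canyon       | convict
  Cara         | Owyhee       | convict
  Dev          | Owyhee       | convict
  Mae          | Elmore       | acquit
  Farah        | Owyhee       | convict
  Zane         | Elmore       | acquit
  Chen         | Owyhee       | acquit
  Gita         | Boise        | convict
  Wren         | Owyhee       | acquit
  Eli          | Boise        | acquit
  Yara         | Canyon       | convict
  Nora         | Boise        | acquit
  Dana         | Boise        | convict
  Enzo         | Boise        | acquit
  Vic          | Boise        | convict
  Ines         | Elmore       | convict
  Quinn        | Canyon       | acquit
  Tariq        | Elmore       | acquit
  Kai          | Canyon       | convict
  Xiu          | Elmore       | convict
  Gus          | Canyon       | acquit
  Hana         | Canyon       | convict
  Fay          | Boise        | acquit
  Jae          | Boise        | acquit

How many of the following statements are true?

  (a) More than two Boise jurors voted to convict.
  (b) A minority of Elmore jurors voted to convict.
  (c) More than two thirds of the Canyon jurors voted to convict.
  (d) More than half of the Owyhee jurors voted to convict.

(a) Boise: |A| = 9, |A ∩ B| = 3; needs |A ∩ B| > 2 — true.
(b) Elmore: |A| = 6, |A ∩ B| = 2; needs |A ∩ B| < |A ∖ B| — true.
(c) Canyon: |A| = 7, |A ∩ B| = 5; needs |A ∩ B| / |A| > 2/3 — true.
(d) Owyhee: |A| = 6, |A ∩ B| = 4; needs |A ∩ B| > |A ∖ B| — true.

4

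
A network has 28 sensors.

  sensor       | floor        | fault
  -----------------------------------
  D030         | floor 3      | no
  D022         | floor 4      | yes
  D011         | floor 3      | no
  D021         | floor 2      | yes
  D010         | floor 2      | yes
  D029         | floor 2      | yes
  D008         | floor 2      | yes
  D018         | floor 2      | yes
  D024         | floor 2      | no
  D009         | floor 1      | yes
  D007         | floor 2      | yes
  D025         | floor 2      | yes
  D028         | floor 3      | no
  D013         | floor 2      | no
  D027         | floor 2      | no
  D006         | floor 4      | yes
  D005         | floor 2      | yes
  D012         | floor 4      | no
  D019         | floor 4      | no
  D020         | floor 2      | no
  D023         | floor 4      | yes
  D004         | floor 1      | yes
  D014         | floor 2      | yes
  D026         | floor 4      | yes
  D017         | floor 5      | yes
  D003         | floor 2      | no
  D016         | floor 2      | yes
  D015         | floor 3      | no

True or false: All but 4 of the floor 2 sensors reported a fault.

'All but 4 of the floor 2 sensors reported a fault' holds iff |A ∖ B| = 4.
|A| = 15, |A ∩ B| = 10, |A ∖ B| = 5.
|A ∖ B| = 5, so the statement is false.

False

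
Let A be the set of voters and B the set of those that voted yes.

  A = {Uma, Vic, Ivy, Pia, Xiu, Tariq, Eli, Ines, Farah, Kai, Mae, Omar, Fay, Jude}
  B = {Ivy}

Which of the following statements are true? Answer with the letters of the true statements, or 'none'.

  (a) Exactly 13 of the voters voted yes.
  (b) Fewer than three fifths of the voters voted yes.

(b)

|A| = 14, |A ∩ B| = 1, |A ∖ B| = 13.
(a) |A ∩ B| = 13: fails.
(b) |A ∩ B| / |A| < 3/5: holds.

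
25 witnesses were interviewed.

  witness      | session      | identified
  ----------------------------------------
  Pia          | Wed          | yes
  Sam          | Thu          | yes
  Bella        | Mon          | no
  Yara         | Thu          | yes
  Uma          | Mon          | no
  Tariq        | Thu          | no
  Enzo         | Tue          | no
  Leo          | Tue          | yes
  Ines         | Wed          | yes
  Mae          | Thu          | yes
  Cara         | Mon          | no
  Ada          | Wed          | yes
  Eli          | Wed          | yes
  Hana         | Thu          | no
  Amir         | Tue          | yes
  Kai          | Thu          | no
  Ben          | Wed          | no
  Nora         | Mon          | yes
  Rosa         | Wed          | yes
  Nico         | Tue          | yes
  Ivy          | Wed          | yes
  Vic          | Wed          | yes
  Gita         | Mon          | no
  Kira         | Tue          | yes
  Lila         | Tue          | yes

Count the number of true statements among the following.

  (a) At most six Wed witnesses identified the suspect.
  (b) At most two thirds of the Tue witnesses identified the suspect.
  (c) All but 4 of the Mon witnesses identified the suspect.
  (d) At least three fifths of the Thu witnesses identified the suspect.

1

(a) Wed: |A| = 8, |A ∩ B| = 7; needs |A ∩ B| ≤ 6 — false.
(b) Tue: |A| = 6, |A ∩ B| = 5; needs |A ∩ B| / |A| ≤ 2/3 — false.
(c) Mon: |A| = 5, |A ∩ B| = 1; needs |A ∖ B| = 4 — true.
(d) Thu: |A| = 6, |A ∩ B| = 3; needs |A ∩ B| / |A| ≥ 3/5 — false.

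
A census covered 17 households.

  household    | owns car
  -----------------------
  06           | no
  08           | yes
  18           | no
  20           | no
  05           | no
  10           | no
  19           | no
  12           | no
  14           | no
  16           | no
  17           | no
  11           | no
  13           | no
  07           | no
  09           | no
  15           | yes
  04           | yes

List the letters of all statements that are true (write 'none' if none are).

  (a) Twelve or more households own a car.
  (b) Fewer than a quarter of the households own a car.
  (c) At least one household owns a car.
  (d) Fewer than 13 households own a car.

|A| = 17, |A ∩ B| = 3, |A ∖ B| = 14.
(a) |A ∩ B| ≥ 12: fails.
(b) |A ∩ B| / |A| < 1/4: holds.
(c) A ∩ B ≠ ∅ (|A ∩ B| ≥ 1): holds.
(d) |A ∩ B| < 13: holds.

(b), (c), (d)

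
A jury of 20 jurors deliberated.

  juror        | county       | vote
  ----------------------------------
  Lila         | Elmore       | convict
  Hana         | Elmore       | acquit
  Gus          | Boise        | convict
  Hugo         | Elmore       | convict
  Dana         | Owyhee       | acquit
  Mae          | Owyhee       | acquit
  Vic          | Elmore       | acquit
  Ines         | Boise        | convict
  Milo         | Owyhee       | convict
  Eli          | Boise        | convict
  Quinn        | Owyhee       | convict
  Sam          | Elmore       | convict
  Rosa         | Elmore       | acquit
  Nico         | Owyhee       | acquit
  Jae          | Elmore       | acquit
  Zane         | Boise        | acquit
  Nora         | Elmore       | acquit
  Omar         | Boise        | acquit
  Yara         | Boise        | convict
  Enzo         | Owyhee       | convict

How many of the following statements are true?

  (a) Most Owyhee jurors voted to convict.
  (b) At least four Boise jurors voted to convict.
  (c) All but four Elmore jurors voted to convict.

1

(a) Owyhee: |A| = 6, |A ∩ B| = 3; needs |A ∩ B| > |A ∖ B| — false.
(b) Boise: |A| = 6, |A ∩ B| = 4; needs |A ∩ B| ≥ 4 — true.
(c) Elmore: |A| = 8, |A ∩ B| = 3; needs |A ∖ B| = 4 — false.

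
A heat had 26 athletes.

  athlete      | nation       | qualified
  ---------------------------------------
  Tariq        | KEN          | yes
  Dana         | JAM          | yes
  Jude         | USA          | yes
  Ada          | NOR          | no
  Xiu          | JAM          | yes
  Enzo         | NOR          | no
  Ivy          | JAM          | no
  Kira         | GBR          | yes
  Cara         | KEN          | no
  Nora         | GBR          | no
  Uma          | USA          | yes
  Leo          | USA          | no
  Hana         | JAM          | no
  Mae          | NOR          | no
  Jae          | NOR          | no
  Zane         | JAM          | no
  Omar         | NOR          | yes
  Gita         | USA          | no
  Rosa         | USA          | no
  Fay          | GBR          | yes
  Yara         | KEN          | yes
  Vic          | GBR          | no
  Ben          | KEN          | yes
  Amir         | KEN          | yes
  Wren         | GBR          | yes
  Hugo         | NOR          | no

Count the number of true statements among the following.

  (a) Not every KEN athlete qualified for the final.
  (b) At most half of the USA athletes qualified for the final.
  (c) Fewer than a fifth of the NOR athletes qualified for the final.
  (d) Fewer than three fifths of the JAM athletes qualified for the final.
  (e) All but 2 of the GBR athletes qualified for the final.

5

(a) KEN: |A| = 5, |A ∩ B| = 4; needs A ⊄ B (|A ∖ B| ≥ 1) — true.
(b) USA: |A| = 5, |A ∩ B| = 2; needs |A ∩ B| ≤ |A ∖ B| — true.
(c) NOR: |A| = 6, |A ∩ B| = 1; needs |A ∩ B| / |A| < 1/5 — true.
(d) JAM: |A| = 5, |A ∩ B| = 2; needs |A ∩ B| / |A| < 3/5 — true.
(e) GBR: |A| = 5, |A ∩ B| = 3; needs |A ∖ B| = 2 — true.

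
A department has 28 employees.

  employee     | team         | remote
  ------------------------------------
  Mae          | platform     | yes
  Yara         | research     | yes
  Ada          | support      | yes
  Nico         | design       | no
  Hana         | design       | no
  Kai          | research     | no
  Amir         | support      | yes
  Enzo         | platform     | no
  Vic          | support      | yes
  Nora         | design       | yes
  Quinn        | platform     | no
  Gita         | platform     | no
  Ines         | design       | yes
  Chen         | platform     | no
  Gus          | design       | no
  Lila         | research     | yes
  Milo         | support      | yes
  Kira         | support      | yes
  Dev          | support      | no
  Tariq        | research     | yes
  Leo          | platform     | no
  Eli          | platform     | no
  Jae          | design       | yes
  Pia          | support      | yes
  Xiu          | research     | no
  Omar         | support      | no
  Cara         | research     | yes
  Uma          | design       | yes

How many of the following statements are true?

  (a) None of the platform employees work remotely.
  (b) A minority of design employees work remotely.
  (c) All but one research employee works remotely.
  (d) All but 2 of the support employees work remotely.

(a) platform: |A| = 7, |A ∩ B| = 1; needs A ∩ B = ∅ (|A ∩ B| = 0) — false.
(b) design: |A| = 7, |A ∩ B| = 4; needs |A ∩ B| < |A ∖ B| — false.
(c) research: |A| = 6, |A ∩ B| = 4; needs |A ∖ B| = 1 — false.
(d) support: |A| = 8, |A ∩ B| = 6; needs |A ∖ B| = 2 — true.

1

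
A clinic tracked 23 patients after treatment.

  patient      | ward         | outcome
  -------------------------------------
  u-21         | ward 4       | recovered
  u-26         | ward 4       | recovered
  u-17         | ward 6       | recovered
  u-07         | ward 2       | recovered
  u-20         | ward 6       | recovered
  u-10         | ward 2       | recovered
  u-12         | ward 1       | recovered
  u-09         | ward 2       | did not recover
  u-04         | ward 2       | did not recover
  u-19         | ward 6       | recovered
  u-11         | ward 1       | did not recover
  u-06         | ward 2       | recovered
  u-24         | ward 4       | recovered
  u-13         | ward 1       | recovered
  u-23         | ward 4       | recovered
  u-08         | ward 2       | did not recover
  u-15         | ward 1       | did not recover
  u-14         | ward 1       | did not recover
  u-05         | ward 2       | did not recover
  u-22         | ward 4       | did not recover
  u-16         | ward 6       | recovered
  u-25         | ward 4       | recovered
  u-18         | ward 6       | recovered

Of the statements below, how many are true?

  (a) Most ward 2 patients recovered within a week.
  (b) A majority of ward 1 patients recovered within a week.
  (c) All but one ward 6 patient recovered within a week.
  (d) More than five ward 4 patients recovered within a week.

(a) ward 2: |A| = 7, |A ∩ B| = 3; needs |A ∩ B| > |A ∖ B| — false.
(b) ward 1: |A| = 5, |A ∩ B| = 2; needs |A ∩ B| > |A ∖ B| — false.
(c) ward 6: |A| = 5, |A ∩ B| = 5; needs |A ∖ B| = 1 — false.
(d) ward 4: |A| = 6, |A ∩ B| = 5; needs |A ∩ B| > 5 — false.

0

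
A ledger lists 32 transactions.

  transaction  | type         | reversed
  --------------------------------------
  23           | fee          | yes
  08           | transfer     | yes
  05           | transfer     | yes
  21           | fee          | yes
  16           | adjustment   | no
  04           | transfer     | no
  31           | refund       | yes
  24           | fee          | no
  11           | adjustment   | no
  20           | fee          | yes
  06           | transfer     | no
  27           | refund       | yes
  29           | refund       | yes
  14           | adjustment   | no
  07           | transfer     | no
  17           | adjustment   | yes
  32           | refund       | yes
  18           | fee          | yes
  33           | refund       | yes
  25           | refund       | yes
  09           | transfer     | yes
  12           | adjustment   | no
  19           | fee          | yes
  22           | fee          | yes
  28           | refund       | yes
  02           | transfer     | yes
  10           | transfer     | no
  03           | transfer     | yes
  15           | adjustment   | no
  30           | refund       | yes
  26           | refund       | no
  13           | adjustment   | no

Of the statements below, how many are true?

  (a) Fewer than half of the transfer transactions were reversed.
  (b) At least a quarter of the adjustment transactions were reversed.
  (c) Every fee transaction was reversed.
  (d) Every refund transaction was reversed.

(a) transfer: |A| = 9, |A ∩ B| = 5; needs |A ∩ B| < |A ∖ B| — false.
(b) adjustment: |A| = 7, |A ∩ B| = 1; needs |A ∩ B| / |A| ≥ 1/4 — false.
(c) fee: |A| = 7, |A ∩ B| = 6; needs A ⊆ B, i.e. every element of A is in B (|A ∖ B| = 0) — false.
(d) refund: |A| = 9, |A ∩ B| = 8; needs A ⊆ B, i.e. every element of A is in B (|A ∖ B| = 0) — false.

0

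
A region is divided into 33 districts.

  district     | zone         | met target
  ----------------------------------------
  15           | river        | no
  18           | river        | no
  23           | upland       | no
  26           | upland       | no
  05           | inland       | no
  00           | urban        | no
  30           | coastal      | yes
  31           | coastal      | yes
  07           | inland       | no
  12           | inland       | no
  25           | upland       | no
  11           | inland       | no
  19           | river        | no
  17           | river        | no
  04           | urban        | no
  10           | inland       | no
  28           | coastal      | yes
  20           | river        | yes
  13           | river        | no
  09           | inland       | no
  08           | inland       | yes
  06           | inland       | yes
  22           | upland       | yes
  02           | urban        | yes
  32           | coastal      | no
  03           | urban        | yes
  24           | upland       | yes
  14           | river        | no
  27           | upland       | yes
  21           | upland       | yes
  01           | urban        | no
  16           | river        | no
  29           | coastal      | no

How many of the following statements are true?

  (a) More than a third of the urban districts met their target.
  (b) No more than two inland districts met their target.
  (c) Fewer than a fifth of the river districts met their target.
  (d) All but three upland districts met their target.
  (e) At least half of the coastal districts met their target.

(a) urban: |A| = 5, |A ∩ B| = 2; needs |A ∩ B| / |A| > 1/3 — true.
(b) inland: |A| = 8, |A ∩ B| = 2; needs |A ∩ B| ≤ 2 — true.
(c) river: |A| = 8, |A ∩ B| = 1; needs |A ∩ B| / |A| < 1/5 — true.
(d) upland: |A| = 7, |A ∩ B| = 4; needs |A ∖ B| = 3 — true.
(e) coastal: |A| = 5, |A ∩ B| = 3; needs |A ∩ B| ≥ |A ∖ B| — true.

5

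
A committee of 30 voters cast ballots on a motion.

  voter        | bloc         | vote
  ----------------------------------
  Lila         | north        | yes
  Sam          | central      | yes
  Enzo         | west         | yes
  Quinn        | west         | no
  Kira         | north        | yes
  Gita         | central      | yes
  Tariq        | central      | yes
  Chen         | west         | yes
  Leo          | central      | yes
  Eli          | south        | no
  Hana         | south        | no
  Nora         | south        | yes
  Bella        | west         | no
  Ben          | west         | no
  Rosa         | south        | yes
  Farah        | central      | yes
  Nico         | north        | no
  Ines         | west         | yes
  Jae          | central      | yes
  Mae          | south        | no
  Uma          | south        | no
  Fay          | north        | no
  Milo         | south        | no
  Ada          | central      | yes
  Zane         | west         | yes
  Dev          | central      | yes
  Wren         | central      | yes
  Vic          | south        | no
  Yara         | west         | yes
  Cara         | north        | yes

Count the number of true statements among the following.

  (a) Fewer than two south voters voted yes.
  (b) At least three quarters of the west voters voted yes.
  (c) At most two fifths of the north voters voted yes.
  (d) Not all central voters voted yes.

(a) south: |A| = 8, |A ∩ B| = 2; needs |A ∩ B| < 2 — false.
(b) west: |A| = 8, |A ∩ B| = 5; needs |A ∩ B| / |A| ≥ 3/4 — false.
(c) north: |A| = 5, |A ∩ B| = 3; needs |A ∩ B| / |A| ≤ 2/5 — false.
(d) central: |A| = 9, |A ∩ B| = 9; needs A ⊄ B (|A ∖ B| ≥ 1) — false.

0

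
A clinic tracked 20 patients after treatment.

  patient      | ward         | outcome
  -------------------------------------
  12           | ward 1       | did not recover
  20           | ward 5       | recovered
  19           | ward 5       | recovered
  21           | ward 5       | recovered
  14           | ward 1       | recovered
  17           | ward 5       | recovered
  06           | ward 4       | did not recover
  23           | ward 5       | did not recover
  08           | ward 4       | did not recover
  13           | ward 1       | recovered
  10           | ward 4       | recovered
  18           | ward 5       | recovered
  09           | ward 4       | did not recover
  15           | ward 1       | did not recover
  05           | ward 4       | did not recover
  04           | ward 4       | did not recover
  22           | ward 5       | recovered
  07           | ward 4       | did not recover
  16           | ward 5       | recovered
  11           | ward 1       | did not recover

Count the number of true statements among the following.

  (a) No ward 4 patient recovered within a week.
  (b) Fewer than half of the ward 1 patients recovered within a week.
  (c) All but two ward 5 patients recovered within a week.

(a) ward 4: |A| = 7, |A ∩ B| = 1; needs A ∩ B = ∅ (|A ∩ B| = 0) — false.
(b) ward 1: |A| = 5, |A ∩ B| = 2; needs |A ∩ B| < |A ∖ B| — true.
(c) ward 5: |A| = 8, |A ∩ B| = 7; needs |A ∖ B| = 2 — false.

1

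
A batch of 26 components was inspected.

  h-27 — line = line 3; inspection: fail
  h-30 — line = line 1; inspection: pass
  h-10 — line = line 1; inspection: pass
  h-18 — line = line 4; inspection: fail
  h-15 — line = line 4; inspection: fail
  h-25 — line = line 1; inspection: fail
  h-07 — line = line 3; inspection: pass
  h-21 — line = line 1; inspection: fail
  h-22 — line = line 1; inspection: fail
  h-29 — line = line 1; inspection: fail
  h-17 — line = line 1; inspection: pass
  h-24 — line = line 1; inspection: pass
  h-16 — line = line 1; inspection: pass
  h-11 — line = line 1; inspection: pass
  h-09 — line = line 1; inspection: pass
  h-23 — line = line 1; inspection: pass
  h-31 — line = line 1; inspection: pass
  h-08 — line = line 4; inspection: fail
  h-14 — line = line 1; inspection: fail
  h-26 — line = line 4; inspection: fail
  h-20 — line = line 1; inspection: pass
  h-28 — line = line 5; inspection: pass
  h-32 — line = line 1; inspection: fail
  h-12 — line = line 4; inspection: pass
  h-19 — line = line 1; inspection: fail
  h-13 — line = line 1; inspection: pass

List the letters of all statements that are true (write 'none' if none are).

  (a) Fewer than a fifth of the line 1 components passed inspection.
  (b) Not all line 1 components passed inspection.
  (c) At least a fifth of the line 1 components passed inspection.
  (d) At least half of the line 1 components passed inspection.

(b), (c), (d)

|A| = 18, |A ∩ B| = 11, |A ∖ B| = 7.
(a) |A ∩ B| / |A| < 1/5: fails.
(b) A ⊄ B (|A ∖ B| ≥ 1): holds.
(c) |A ∩ B| / |A| ≥ 1/5: holds.
(d) |A ∩ B| ≥ |A ∖ B|: holds.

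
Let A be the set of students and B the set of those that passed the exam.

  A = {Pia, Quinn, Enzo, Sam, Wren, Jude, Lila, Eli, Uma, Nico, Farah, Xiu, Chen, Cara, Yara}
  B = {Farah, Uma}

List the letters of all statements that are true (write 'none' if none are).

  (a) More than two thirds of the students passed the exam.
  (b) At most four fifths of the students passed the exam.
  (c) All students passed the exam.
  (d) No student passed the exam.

(b)

|A| = 15, |A ∩ B| = 2, |A ∖ B| = 13.
(a) |A ∩ B| / |A| > 2/3: fails.
(b) |A ∩ B| / |A| ≤ 4/5: holds.
(c) A ⊆ B, i.e. every element of A is in B (|A ∖ B| = 0): fails.
(d) A ∩ B = ∅ (|A ∩ B| = 0): fails.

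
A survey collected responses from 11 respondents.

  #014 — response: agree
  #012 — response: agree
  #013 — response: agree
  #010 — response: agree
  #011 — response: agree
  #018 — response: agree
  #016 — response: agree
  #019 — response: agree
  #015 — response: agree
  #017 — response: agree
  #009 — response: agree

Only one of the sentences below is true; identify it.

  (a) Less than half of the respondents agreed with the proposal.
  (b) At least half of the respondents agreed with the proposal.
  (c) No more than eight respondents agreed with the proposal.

|A| = 11, |A ∩ B| = 11, |A ∖ B| = 0.
(a) requires |A ∩ B| < |A ∖ B|: false.
(b) requires |A ∩ B| ≥ |A ∖ B|: true.
(c) requires |A ∩ B| ≤ 8: false.

(b)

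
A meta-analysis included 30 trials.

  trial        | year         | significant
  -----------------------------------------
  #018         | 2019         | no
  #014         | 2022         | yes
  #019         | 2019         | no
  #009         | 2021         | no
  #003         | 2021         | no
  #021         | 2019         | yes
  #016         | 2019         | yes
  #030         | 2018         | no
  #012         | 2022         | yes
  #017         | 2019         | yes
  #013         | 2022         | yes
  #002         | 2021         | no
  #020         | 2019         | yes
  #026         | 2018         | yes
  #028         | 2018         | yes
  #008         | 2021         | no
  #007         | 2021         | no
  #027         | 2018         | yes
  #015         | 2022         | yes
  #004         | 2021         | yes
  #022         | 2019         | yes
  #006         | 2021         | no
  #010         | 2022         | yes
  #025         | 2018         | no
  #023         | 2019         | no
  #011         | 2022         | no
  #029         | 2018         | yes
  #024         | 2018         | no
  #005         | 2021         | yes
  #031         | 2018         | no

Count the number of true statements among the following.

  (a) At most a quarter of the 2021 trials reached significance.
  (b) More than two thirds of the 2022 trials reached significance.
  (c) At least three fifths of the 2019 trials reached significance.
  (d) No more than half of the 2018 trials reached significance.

(a) 2021: |A| = 8, |A ∩ B| = 2; needs |A ∩ B| / |A| ≤ 1/4 — true.
(b) 2022: |A| = 6, |A ∩ B| = 5; needs |A ∩ B| / |A| > 2/3 — true.
(c) 2019: |A| = 8, |A ∩ B| = 5; needs |A ∩ B| / |A| ≥ 3/5 — true.
(d) 2018: |A| = 8, |A ∩ B| = 4; needs |A ∩ B| ≤ |A ∖ B| — true.

4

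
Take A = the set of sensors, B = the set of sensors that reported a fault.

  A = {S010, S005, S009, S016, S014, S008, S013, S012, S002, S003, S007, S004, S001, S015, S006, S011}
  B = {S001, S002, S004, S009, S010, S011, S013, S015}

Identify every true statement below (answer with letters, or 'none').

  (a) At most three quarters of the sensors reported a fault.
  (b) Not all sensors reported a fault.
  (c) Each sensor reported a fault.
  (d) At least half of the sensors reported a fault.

(a), (b), (d)

|A| = 16, |A ∩ B| = 8, |A ∖ B| = 8.
(a) |A ∩ B| / |A| ≤ 3/4: holds.
(b) A ⊄ B (|A ∖ B| ≥ 1): holds.
(c) A ⊆ B, i.e. every element of A is in B (|A ∖ B| = 0): fails.
(d) |A ∩ B| ≥ |A ∖ B|: holds.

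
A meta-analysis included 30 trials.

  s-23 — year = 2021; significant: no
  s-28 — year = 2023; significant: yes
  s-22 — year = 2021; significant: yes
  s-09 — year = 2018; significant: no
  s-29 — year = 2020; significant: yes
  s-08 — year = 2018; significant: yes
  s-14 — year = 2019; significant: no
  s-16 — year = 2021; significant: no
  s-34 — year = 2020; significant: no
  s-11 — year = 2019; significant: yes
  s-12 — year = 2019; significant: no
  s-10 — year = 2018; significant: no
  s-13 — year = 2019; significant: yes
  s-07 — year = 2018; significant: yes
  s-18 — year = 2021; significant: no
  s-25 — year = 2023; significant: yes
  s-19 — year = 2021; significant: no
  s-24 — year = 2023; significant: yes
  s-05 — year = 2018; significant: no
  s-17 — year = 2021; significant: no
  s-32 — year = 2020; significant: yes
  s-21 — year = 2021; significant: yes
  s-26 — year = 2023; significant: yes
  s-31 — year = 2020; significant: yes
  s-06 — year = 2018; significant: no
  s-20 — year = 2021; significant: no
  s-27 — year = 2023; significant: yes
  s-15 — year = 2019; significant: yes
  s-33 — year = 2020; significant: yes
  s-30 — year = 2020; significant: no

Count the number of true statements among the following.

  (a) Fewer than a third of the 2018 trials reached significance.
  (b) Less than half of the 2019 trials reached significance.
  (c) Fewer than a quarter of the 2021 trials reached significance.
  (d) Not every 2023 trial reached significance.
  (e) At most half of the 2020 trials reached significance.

(a) 2018: |A| = 6, |A ∩ B| = 2; needs |A ∩ B| / |A| < 1/3 — false.
(b) 2019: |A| = 5, |A ∩ B| = 3; needs |A ∩ B| < |A ∖ B| — false.
(c) 2021: |A| = 8, |A ∩ B| = 2; needs |A ∩ B| / |A| < 1/4 — false.
(d) 2023: |A| = 5, |A ∩ B| = 5; needs A ⊄ B (|A ∖ B| ≥ 1) — false.
(e) 2020: |A| = 6, |A ∩ B| = 4; needs |A ∩ B| ≤ |A ∖ B| — false.

0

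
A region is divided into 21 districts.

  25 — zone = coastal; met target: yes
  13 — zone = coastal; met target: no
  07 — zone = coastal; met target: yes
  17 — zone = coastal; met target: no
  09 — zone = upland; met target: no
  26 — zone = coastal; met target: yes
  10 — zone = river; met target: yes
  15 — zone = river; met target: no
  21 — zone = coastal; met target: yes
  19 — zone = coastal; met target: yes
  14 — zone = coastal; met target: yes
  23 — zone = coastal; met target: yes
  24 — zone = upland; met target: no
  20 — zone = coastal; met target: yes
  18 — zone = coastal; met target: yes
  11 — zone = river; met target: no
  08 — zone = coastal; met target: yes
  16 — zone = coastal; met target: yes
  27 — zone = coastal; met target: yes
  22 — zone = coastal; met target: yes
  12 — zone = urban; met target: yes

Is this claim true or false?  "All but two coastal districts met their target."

True

The determiner here denotes the relation: |A ∖ B| = 2.
|A| = 15, |A ∩ B| = 13, |A ∖ B| = 2.
|A ∖ B| = 2, so the statement is true.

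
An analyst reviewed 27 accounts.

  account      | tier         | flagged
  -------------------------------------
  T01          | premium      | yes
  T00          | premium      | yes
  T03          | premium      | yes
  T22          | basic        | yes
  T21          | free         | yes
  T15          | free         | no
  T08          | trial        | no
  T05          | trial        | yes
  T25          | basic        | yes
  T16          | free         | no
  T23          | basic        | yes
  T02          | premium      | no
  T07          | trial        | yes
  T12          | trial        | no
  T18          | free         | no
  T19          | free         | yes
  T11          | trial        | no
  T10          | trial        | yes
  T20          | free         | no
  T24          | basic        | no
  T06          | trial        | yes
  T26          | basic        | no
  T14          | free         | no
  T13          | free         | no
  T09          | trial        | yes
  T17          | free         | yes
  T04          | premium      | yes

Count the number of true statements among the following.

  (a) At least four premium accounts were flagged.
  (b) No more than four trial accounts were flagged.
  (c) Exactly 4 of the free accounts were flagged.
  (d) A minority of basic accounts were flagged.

(a) premium: |A| = 5, |A ∩ B| = 4; needs |A ∩ B| ≥ 4 — true.
(b) trial: |A| = 8, |A ∩ B| = 5; needs |A ∩ B| ≤ 4 — false.
(c) free: |A| = 9, |A ∩ B| = 3; needs |A ∩ B| = 4 — false.
(d) basic: |A| = 5, |A ∩ B| = 3; needs |A ∩ B| < |A ∖ B| — false.

1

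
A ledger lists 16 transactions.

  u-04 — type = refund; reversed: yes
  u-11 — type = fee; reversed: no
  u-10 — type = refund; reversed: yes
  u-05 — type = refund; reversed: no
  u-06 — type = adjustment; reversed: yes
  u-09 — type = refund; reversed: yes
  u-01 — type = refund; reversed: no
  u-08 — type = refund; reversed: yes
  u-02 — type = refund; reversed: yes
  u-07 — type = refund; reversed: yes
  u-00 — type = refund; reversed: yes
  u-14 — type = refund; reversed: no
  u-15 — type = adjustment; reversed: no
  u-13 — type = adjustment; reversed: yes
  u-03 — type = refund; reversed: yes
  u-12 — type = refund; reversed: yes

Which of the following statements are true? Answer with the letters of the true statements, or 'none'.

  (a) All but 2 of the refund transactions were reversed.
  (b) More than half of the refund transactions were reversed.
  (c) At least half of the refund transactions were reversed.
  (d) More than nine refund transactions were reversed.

|A| = 12, |A ∩ B| = 9, |A ∖ B| = 3.
(a) |A ∖ B| = 2: fails.
(b) |A ∩ B| > |A ∖ B|: holds.
(c) |A ∩ B| ≥ |A ∖ B|: holds.
(d) |A ∩ B| > 9: fails.

(b), (c)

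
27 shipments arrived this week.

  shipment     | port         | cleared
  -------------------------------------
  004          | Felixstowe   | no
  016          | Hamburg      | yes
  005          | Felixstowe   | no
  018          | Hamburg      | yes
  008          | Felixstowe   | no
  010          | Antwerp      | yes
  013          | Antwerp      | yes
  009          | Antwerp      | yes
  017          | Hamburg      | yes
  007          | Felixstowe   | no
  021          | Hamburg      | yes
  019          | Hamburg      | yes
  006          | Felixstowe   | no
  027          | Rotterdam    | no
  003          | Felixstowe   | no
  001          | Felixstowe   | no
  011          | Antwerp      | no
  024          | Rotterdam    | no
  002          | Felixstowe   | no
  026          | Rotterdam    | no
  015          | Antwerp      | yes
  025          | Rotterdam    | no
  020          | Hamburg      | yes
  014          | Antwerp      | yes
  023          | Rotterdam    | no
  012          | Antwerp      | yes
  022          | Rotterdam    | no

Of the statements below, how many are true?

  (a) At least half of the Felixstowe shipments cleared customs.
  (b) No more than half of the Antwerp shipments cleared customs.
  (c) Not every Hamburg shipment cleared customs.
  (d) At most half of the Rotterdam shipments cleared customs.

1

(a) Felixstowe: |A| = 8, |A ∩ B| = 0; needs |A ∩ B| ≥ |A ∖ B| — false.
(b) Antwerp: |A| = 7, |A ∩ B| = 6; needs |A ∩ B| ≤ |A ∖ B| — false.
(c) Hamburg: |A| = 6, |A ∩ B| = 6; needs A ⊄ B (|A ∖ B| ≥ 1) — false.
(d) Rotterdam: |A| = 6, |A ∩ B| = 0; needs |A ∩ B| ≤ |A ∖ B| — true.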